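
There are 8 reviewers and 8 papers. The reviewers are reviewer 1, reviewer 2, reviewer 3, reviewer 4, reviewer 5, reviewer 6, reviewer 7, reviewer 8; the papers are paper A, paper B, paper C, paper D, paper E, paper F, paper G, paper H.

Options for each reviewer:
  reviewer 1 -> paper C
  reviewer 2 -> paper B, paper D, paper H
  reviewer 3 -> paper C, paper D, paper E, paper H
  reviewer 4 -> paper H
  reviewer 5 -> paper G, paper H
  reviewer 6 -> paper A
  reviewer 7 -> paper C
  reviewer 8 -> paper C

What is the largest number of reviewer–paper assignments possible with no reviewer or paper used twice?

For example, pair reviewer 1-paper C, reviewer 2-paper B, reviewer 3-paper D, reviewer 4-paper H, reviewer 5-paper G, reviewer 6-paper A.
The set {reviewer 1, reviewer 7, reviewer 8} has only 1 neighbour ({paper C}), so by Hall's theorem at most 6 of the 8 reviewers can be matched.

6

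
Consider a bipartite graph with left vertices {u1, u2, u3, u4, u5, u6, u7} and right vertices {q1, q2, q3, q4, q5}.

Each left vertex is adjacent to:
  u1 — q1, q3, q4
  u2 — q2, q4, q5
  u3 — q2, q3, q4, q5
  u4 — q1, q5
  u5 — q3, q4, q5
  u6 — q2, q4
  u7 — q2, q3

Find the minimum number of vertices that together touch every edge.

5

A maximum matching has 5 edges (e.g. u1–q3, u2–q5, u3–q2, u4–q1, u5–q4).
By König's theorem the minimum vertex cover has the same size. One such cover is {q1, q2, q3, q4, q5}.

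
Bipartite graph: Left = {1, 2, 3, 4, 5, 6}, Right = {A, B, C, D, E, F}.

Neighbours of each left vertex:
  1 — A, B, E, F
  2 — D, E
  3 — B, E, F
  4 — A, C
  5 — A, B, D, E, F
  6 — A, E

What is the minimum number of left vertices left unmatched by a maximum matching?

A valid assignment of size 6: 1→B, 2→D, 3→F, 4→C, 5→A, 6→E.
This saturates every left vertex, so 6 is the maximum.
That matches 6 of the 6, leaving 0 unmatched; no matching can do better.

0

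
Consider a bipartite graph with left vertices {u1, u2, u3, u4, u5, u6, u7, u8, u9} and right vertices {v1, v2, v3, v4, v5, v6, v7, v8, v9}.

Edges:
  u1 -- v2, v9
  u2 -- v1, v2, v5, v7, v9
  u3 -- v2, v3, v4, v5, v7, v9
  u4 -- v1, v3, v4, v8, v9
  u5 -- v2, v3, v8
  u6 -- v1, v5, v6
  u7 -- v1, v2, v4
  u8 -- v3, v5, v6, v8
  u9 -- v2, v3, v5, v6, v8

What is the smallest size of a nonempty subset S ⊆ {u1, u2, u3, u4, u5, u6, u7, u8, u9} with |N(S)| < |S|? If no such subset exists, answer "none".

A matching saturating every left vertex exists, for instance u1→v9, u2→v1, u3→v7, u4→v8, u5→v2, u6→v6, u7→v4, u8→v5, u9→v3.
By Hall's marriage theorem, this means |N(S)| ≥ |S| for every subset S, so no violating subset exists.

none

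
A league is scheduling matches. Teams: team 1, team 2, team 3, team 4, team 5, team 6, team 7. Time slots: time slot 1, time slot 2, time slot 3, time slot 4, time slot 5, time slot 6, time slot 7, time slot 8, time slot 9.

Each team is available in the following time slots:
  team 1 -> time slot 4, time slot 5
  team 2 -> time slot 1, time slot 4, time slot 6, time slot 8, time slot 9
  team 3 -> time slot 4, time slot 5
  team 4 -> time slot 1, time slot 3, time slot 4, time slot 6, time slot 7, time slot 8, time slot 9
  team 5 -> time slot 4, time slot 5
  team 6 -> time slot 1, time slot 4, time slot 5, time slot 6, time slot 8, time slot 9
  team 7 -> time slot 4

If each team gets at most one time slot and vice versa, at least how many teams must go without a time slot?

One maximum matching: team 1-time slot 5, team 2-time slot 9, team 3-time slot 4, team 4-time slot 7, team 6-time slot 8.
The set {team 1, team 3, team 5, team 7} has only 2 neighbours ({time slot 4, time slot 5}), so by Hall's theorem at most 5 of the 7 teams can be matched.
That matches 5 of the 7, leaving 2 unmatched; no matching can do better.

2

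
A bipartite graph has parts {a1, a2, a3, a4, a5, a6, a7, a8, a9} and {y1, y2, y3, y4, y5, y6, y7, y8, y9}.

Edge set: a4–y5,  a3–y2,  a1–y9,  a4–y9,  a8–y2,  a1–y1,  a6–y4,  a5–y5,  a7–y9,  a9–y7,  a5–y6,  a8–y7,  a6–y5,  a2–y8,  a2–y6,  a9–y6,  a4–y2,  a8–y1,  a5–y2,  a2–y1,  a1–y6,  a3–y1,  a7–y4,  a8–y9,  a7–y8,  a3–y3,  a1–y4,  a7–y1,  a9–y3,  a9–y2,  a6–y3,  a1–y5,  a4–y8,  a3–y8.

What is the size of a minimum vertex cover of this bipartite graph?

A maximum matching has 9 edges (e.g. a1–y9, a2–y6, a3–y1, a4–y8, a5–y2, a6–y5, a7–y4, a8–y7, a9–y3).
By König's theorem the minimum vertex cover has the same size. One such cover is {a1, a2, a3, a4, a5, a6, a7, a8, a9}.

9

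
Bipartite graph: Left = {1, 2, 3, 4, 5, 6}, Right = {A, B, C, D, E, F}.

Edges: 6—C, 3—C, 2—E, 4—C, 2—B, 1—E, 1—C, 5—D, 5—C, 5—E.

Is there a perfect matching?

The set {3, 4, 6} has only 1 neighbour ({C}), so by Hall's theorem at most 4 of the 6 left vertices can be matched.
Hence no matching covers every left vertex.

No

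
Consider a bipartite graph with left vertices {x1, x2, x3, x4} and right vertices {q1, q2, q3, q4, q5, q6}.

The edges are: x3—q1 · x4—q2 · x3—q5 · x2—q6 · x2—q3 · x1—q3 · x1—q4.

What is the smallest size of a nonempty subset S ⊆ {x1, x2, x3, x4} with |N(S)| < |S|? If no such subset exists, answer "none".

A matching saturating every left vertex exists, for instance x1→q4, x2→q6, x3→q5, x4→q2.
By Hall's marriage theorem, this means |N(S)| ≥ |S| for every subset S, so no violating subset exists.

none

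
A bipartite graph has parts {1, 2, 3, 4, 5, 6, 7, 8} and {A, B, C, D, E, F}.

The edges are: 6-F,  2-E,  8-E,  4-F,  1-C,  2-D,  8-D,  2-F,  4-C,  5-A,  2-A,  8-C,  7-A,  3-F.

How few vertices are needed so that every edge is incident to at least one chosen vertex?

A maximum matching has 5 edges (e.g. 1–C, 2–D, 3–F, 5–A, 8–E).
By König's theorem the minimum vertex cover has the same size. One such cover is {2, 8, A, C, F}.

5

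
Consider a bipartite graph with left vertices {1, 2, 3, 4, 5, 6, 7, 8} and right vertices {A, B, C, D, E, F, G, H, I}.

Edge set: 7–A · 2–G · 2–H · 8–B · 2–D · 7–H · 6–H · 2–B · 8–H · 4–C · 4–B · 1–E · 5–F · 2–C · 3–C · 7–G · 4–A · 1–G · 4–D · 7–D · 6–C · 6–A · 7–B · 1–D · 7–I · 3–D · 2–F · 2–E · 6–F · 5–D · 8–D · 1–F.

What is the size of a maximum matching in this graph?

A valid assignment of size 8: 1-E, 2-G, 3-D, 4-C, 5-F, 6-H, 7-A, 8-B.
All 8 left vertices are matched, so no larger matching exists.

8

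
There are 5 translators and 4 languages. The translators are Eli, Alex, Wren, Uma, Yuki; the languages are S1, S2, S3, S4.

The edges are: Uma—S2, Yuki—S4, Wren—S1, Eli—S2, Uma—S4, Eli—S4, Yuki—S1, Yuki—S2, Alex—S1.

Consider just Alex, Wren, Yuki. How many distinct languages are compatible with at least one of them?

The union of neighbours of {Alex, Wren, Yuki} is {S1, S2, S4}, which has 3 elements.
Since |N(S)| = 3 ≥ |S| = 3, Hall's condition holds for this subset.

3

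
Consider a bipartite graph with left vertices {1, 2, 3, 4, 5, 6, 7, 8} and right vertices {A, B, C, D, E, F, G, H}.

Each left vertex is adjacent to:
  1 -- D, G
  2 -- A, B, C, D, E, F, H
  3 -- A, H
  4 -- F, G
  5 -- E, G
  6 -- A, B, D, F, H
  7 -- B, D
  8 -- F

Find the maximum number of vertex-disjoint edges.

A valid assignment of size 8: 1→D, 2→C, 3→H, 4→G, 5→E, 6→A, 7→B, 8→F.
This saturates every left vertex, so 8 is the maximum.

8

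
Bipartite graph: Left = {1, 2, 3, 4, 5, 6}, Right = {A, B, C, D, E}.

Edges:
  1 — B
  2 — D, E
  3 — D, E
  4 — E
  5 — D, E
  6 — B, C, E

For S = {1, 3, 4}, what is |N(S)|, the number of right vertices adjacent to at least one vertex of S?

3

The union of neighbours of {1, 3, 4} is {B, D, E}, which has 3 elements.
Since |N(S)| = 3 ≥ |S| = 3, Hall's condition holds for this subset.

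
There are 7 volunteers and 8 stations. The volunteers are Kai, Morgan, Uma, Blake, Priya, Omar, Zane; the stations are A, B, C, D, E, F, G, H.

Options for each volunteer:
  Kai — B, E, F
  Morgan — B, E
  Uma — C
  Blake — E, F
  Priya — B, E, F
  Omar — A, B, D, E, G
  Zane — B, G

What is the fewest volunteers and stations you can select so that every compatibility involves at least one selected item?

A maximum matching has 6 edges (e.g. Kai–F, Morgan–B, Uma–C, Blake–E, Omar–A, Zane–G).
By König's theorem the minimum vertex cover has the same size. One such cover is {Uma, Omar, Zane, B, E, F}.

6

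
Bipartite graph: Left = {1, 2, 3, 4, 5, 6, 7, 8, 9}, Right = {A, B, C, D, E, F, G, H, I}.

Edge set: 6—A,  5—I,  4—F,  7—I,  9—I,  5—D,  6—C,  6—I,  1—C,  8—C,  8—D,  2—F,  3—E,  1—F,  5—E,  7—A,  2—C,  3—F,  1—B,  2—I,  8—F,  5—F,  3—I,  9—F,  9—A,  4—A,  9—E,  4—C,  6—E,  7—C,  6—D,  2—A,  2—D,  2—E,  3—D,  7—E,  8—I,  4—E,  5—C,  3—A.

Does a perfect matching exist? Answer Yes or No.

The set {2, 3, 4, 5, 6, 7, 8, 9} has only 6 neighbours ({A, C, D, E, F, I}), so by Hall's theorem at most 7 of the 9 left vertices can be matched.
Hence no matching covers every left vertex.

No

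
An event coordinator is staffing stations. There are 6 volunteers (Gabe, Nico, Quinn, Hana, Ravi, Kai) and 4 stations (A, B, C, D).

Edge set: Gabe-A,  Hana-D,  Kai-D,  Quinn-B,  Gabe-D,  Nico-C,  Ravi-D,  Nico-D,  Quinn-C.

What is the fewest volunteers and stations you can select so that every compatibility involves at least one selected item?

The 4 edges Gabe–A, Nico–C, Quinn–B, Hana–D form a matching, so any vertex cover needs at least 4 vertices (one per matched edge).
Conversely {Gabe, Nico, Quinn, D} meets every edge and has exactly 4 vertices, so 4 is optimal.

4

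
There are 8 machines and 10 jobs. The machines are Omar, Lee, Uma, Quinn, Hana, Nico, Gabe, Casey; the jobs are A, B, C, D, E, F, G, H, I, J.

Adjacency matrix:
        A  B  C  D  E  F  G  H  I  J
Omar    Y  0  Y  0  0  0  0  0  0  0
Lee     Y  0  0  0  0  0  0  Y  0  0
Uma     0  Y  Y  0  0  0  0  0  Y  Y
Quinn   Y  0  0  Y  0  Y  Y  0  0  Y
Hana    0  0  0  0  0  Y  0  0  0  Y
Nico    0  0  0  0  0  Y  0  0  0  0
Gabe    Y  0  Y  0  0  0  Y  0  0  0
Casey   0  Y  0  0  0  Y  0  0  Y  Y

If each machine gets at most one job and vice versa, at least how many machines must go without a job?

0

One maximum matching: Omar–A, Lee–H, Uma–C, Quinn–D, Hana–J, Nico–F, Gabe–G, Casey–B.
This saturates every machine, so 8 is the maximum.
That matches 8 of the 8, leaving 0 unmatched; no matching can do better.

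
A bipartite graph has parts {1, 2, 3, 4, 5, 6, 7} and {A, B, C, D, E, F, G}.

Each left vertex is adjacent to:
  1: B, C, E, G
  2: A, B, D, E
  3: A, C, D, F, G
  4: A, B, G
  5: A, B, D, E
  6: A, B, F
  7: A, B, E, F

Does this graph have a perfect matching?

A valid assignment of size 7: 1→C, 2→D, 3→A, 4→G, 5→E, 6→F, 7→B.
Every left vertex is matched, so this is a perfect matching.

Yes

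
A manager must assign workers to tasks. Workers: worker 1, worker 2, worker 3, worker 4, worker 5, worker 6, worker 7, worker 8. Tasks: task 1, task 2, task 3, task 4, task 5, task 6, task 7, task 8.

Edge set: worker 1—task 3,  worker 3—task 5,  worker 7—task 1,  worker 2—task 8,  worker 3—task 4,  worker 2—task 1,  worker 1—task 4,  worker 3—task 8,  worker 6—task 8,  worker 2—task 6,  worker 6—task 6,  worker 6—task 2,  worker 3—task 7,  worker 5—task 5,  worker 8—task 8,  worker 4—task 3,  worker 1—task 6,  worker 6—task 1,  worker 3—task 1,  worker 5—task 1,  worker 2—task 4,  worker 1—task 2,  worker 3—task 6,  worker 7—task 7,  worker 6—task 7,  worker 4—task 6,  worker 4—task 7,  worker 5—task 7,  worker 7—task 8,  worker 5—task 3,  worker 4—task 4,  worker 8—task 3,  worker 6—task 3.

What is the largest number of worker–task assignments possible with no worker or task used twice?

A valid assignment of size 8: worker 1-task 2, worker 2-task 4, worker 3-task 5, worker 4-task 3, worker 5-task 1, worker 6-task 6, worker 7-task 7, worker 8-task 8.
All 8 workers are matched, so no larger matching exists.

8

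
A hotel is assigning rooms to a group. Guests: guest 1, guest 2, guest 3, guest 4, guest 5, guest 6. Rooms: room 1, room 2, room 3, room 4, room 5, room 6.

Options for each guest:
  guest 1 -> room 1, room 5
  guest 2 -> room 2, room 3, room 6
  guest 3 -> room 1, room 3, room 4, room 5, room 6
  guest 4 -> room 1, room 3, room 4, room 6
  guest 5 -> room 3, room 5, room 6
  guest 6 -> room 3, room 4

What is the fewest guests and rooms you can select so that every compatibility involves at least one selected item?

6

{guest 1, guest 2, guest 3, guest 4, guest 5, guest 6} is a vertex cover of size 6: every edge has an endpoint in this set.
No smaller cover exists because guest 1–room 1, guest 2–room 2, guest 3–room 5, guest 4–room 4, guest 5–room 6, guest 6–room 3 is a matching of size 6, and a cover must include an endpoint of each of these disjoint edges (König's theorem).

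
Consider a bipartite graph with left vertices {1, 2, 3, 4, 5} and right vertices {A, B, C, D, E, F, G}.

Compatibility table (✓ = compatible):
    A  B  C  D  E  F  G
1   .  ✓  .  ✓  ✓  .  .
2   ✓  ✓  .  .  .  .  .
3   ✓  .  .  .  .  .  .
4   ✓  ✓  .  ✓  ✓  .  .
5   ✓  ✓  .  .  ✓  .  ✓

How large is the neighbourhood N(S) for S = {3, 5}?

4

The union of neighbours of {3, 5} is {A, B, E, G}, which has 4 elements.
Since |N(S)| = 4 ≥ |S| = 2, Hall's condition holds for this subset.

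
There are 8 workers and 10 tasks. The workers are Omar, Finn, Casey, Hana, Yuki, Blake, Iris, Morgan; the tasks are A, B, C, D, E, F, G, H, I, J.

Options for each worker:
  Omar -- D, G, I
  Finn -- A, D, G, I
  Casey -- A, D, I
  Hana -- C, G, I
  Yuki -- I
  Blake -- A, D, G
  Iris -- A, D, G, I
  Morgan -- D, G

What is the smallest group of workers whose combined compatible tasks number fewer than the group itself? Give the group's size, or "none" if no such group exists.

5

Take S = {Omar, Finn, Casey, Yuki, Blake}. Its neighbourhood is {A, D, G, I}, so |N(S)| = 4 < |S| = 5.
Every subset of size less than 5 has at least as many neighbours as members, so 5 is the minimum.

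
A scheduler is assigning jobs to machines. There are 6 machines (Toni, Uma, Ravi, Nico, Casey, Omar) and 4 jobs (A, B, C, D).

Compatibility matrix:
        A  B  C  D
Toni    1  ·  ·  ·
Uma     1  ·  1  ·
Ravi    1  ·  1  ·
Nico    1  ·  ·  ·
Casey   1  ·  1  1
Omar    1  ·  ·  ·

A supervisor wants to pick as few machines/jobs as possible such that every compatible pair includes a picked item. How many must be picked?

A maximum matching has 3 edges (e.g. Toni–A, Uma–C, Casey–D).
By König's theorem the minimum vertex cover has the same size. One such cover is {Casey, A, C}.

3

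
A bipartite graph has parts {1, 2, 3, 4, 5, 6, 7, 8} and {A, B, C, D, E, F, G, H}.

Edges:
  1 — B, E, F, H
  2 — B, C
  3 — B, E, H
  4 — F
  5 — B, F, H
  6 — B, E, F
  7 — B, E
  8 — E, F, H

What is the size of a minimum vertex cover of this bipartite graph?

The 5 edges 1–H, 2–C, 3–E, 4–F, 5–B form a matching, so any vertex cover needs at least 5 vertices (one per matched edge).
Conversely {2, B, E, F, H} meets every edge and has exactly 5 vertices, so 5 is optimal.

5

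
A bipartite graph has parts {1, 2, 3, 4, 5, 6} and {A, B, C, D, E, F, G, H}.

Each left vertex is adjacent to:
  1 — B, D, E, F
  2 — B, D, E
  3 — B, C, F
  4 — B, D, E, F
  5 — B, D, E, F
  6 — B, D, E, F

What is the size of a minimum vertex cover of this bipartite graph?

5

A maximum matching has 5 edges (e.g. 1–F, 2–D, 3–C, 4–E, 5–B).
By König's theorem the minimum vertex cover has the same size. One such cover is {3, B, D, E, F}.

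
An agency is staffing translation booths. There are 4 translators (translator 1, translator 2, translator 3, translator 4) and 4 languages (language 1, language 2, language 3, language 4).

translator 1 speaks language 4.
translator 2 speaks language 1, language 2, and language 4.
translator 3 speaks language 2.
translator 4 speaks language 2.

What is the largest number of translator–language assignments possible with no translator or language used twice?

3

One maximum matching: translator 1-language 4, translator 2-language 1, translator 3-language 2.
The set {translator 3, translator 4} has only 1 neighbour ({language 2}), so by Hall's theorem at most 3 of the 4 translators can be matched.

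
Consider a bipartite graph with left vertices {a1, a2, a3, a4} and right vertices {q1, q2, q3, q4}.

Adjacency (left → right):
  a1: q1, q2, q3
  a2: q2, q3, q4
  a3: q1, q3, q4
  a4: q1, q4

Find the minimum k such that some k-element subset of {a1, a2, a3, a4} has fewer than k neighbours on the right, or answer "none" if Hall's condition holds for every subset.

A matching saturating every left vertex exists, for instance a1→q1, a2→q2, a3→q3, a4→q4.
By Hall's marriage theorem, this means |N(S)| ≥ |S| for every subset S, so no violating subset exists.

none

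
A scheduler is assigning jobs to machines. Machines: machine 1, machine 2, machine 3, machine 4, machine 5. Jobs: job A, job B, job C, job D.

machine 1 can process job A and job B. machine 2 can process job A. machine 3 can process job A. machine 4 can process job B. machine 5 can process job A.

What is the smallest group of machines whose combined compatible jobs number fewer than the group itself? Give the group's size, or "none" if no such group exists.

Take S = {machine 2, machine 3}. Its neighbourhood is {job A}, so |N(S)| = 1 < |S| = 2.
No single vertex violates Hall's condition since each has at least one neighbour, so 2 is the minimum.

2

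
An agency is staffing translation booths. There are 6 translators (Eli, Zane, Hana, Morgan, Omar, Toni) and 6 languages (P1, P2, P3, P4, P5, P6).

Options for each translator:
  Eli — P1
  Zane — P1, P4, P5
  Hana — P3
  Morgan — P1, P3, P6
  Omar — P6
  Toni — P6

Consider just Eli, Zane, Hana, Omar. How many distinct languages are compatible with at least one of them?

The union of neighbours of {Eli, Zane, Hana, Omar} is {P1, P3, P4, P5, P6}, which has 5 elements.
Since |N(S)| = 5 ≥ |S| = 4, Hall's condition holds for this subset.

5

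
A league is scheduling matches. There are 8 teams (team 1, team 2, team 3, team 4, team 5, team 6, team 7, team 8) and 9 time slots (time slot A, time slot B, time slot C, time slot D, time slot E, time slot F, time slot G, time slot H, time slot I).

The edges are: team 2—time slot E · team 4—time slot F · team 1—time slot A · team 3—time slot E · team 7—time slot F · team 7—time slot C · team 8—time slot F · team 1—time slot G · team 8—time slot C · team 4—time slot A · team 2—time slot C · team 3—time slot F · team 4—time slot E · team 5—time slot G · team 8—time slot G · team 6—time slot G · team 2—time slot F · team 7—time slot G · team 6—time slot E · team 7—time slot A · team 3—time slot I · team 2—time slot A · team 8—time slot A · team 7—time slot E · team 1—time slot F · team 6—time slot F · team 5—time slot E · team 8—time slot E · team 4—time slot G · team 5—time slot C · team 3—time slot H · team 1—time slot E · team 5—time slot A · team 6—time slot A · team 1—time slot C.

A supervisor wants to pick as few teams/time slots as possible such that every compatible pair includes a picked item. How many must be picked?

6

The 6 edges team 1–time slot E, team 2–time slot C, team 3–time slot I, team 4–time slot G, team 5–time slot A, team 6–time slot F form a matching, so any vertex cover needs at least 6 vertices (one per matched edge).
Conversely {team 3, time slot A, time slot C, time slot E, time slot F, time slot G} meets every edge and has exactly 6 vertices, so 6 is optimal.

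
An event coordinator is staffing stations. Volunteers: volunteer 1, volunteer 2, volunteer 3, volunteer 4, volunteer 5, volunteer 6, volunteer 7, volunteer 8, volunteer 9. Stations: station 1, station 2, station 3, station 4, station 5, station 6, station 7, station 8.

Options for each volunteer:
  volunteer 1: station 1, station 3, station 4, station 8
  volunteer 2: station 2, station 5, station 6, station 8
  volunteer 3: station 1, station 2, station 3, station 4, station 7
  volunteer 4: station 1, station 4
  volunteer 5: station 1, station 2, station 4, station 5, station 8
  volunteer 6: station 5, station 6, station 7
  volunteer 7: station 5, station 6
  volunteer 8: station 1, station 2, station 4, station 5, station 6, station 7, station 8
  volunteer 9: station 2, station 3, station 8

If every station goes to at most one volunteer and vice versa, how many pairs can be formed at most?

A valid assignment of size 8: volunteer 1–station 3, volunteer 2–station 8, volunteer 3–station 2, volunteer 4–station 4, volunteer 5–station 1, volunteer 6–station 6, volunteer 7–station 5, volunteer 8–station 7.
The set {volunteer 1, volunteer 2, volunteer 3, volunteer 4, volunteer 5, volunteer 6, volunteer 7, volunteer 8, volunteer 9} has only 8 neighbours ({station 1, station 2, station 3, station 4, station 5, station 6, station 7, station 8}), so by Hall's theorem at most 8 of the 9 volunteers can be matched.

8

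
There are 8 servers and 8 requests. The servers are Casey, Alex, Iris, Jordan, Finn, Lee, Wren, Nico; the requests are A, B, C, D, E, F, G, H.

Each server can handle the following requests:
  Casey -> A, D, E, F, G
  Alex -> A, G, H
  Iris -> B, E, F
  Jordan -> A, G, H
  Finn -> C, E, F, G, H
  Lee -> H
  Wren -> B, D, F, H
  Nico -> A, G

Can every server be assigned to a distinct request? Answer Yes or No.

No

The set {Alex, Jordan, Lee, Nico} has only 3 neighbours ({A, G, H}), so by Hall's theorem at most 7 of the 8 servers can be matched.
Hence no matching covers every server.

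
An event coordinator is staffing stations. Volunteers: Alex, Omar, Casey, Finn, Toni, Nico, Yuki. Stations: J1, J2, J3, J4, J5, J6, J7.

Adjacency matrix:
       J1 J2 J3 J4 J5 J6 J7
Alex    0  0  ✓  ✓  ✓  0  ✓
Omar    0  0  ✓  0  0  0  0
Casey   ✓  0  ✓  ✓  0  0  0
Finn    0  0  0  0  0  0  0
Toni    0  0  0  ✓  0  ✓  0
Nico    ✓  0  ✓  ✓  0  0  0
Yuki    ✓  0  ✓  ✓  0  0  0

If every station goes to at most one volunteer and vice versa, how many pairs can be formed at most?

For example, pair Alex-J7, Omar-J3, Casey-J4, Toni-J6, Nico-J1.
The set {Omar, Casey, Finn, Nico, Yuki} has only 3 neighbours ({J1, J3, J4}), so by Hall's theorem at most 5 of the 7 volunteers can be matched.

5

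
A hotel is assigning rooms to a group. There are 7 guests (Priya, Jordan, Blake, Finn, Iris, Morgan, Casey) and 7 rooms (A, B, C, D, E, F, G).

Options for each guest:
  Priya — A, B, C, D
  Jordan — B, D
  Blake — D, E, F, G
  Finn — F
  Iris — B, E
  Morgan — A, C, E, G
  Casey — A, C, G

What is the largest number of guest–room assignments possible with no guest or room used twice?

One maximum matching: Priya–B, Jordan–D, Blake–G, Finn–F, Iris–E, Morgan–A, Casey–C.
This saturates every guest, so 7 is the maximum.

7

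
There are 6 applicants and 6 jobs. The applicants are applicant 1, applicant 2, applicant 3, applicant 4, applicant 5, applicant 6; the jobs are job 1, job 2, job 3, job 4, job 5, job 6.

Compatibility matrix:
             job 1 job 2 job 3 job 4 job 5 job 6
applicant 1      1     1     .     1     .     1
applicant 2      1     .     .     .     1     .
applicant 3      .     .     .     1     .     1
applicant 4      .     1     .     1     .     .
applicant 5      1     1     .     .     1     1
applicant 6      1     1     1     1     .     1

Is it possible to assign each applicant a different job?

One maximum matching: applicant 1–job 1, applicant 2–job 5, applicant 3–job 6, applicant 4–job 4, applicant 5–job 2, applicant 6–job 3.
All 6 applicants are covered.

Yes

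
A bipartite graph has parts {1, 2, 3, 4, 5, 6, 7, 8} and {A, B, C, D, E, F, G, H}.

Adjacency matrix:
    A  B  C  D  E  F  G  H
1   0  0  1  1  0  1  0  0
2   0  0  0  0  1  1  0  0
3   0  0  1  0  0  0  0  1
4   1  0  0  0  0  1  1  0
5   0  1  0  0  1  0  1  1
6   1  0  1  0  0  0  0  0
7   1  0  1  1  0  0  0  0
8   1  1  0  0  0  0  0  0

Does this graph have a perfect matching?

One maximum matching: 1-C, 2-F, 3-H, 4-G, 5-E, 6-A, 7-D, 8-B.
Every left vertex is matched, so this is a perfect matching.

Yes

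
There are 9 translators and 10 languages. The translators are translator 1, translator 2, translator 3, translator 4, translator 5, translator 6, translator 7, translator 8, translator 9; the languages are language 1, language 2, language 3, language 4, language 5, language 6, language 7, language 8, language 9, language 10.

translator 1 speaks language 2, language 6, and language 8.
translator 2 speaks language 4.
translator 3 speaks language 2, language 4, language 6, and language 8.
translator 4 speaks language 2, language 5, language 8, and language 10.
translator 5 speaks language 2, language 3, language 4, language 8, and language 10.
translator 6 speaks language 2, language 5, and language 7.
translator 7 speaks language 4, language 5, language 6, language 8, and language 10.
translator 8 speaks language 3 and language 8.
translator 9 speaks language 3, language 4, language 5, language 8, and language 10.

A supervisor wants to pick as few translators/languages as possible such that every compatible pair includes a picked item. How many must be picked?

A maximum matching has 8 edges (e.g. translator 1–language 2, translator 2–language 4, translator 3–language 6, translator 4–language 5, translator 5–language 3, translator 6–language 7, translator 7–language 10, translator 8–language 8).
By König's theorem the minimum vertex cover has the same size. One such cover is {translator 6, language 2, language 3, language 4, language 5, language 6, language 8, language 10}.

8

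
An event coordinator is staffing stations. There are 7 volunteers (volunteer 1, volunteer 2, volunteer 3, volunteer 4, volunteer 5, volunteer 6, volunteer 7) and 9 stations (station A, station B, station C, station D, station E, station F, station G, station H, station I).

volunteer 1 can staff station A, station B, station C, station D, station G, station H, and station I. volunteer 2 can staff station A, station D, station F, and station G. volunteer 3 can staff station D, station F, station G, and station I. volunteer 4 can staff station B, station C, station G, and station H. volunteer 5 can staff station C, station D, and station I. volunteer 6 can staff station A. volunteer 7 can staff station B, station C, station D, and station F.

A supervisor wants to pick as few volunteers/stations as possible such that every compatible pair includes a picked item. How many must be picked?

The 7 edges volunteer 1–station I, volunteer 2–station D, volunteer 3–station F, volunteer 4–station H, volunteer 5–station C, volunteer 6–station A, volunteer 7–station B form a matching, so any vertex cover needs at least 7 vertices (one per matched edge).
Conversely {volunteer 1, volunteer 2, volunteer 3, volunteer 4, volunteer 5, volunteer 6, volunteer 7} meets every edge and has exactly 7 vertices, so 7 is optimal.

7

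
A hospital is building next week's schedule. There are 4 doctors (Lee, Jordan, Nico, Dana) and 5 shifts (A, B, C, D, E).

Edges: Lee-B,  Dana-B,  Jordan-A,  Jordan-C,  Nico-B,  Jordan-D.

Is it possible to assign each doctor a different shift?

No

The set {Lee, Nico, Dana} has only 1 neighbour ({B}), so by Hall's theorem at most 2 of the 4 doctors can be matched.
Hence no matching covers every doctor.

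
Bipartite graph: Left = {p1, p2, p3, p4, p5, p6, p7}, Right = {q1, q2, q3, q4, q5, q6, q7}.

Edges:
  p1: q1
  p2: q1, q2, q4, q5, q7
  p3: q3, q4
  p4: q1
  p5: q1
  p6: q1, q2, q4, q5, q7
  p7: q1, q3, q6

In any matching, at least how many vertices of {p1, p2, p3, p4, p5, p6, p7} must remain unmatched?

2

One maximum matching: p1-q1, p2-q7, p3-q3, p6-q4, p7-q6.
The set {p1, p4, p5} has only 1 neighbour ({q1}), so by Hall's theorem at most 5 of the 7 left vertices can be matched.
That matches 5 of the 7, leaving 2 unmatched; no matching can do better.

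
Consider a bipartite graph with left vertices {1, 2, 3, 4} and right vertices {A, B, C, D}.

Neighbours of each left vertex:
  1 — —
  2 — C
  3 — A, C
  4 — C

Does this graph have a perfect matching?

No

The set {1, 2, 4} has only 1 neighbour ({C}), so by Hall's theorem at most 2 of the 4 left vertices can be matched.
Hence no matching covers every left vertex.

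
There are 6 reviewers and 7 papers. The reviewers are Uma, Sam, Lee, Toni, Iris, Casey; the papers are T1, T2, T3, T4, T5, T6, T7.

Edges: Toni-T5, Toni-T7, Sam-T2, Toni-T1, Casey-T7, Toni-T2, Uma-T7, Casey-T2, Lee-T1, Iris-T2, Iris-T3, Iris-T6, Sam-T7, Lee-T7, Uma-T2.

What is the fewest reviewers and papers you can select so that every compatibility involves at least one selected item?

{Lee, Toni, Iris, T2, T7} is a vertex cover of size 5: every edge has an endpoint in this set.
No smaller cover exists because Uma–T2, Sam–T7, Lee–T1, Toni–T5, Iris–T6 is a matching of size 5, and a cover must include an endpoint of each of these disjoint edges (König's theorem).

5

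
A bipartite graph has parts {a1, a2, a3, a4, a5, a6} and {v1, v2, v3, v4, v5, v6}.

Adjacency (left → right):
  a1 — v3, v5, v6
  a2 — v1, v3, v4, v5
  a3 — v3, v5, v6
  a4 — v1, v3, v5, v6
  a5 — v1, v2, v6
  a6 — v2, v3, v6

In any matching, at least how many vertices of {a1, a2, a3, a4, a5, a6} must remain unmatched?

0

One maximum matching: a1–v5, a2–v4, a3–v3, a4–v6, a5–v1, a6–v2.
All 6 left vertices are matched, so no larger matching exists.
That matches 6 of the 6, leaving 0 unmatched; no matching can do better.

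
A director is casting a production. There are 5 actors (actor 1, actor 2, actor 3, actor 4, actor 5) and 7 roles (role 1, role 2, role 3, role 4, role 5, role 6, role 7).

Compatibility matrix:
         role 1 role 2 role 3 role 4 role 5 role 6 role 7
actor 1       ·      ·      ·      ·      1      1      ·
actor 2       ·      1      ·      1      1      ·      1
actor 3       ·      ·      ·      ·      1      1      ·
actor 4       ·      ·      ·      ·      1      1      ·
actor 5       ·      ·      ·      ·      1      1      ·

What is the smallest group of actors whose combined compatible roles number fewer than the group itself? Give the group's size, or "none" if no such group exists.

3

Take S = {actor 1, actor 3, actor 4}. Its neighbourhood is {role 5, role 6}, so |N(S)| = 2 < |S| = 3.
Every subset of size less than 3 has at least as many neighbours as members, so 3 is the minimum.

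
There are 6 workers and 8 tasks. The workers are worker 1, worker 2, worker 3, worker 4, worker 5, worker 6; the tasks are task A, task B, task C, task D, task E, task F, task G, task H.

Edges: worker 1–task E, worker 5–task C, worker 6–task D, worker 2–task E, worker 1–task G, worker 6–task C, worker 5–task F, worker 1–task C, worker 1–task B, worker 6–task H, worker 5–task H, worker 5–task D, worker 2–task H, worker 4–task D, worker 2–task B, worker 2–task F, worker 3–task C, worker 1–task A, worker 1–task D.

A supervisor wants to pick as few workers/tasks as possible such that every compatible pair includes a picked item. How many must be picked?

6

A maximum matching has 6 edges (e.g. worker 1–task A, worker 2–task E, worker 3–task C, worker 4–task D, worker 5–task F, worker 6–task H).
By König's theorem the minimum vertex cover has the same size. One such cover is {worker 1, worker 2, worker 3, worker 4, worker 5, worker 6}.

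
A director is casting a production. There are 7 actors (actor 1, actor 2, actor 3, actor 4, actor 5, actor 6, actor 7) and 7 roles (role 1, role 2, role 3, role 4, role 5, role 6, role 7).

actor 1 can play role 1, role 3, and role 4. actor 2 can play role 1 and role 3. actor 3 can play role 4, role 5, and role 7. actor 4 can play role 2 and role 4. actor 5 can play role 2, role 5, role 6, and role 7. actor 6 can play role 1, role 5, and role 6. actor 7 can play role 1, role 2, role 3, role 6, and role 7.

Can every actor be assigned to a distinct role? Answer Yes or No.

For example, pair actor 1–role 4, actor 2–role 3, actor 3–role 5, actor 4–role 2, actor 5–role 6, actor 6–role 1, actor 7–role 7.
All 7 actors are covered.

Yes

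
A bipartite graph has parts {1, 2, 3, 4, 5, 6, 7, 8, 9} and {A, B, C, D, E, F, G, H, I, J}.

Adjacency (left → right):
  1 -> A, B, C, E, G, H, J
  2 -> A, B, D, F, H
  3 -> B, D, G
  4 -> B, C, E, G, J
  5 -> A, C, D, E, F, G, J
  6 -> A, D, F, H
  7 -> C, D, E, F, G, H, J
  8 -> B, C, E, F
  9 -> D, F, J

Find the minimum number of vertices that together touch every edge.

9

{1, 2, 3, 4, 5, 6, 7, 8, 9} is a vertex cover of size 9: every edge has an endpoint in this set.
No smaller cover exists because 1–A, 2–F, 3–B, 4–C, 5–G, 6–D, 7–H, 8–E, 9–J is a matching of size 9, and a cover must include an endpoint of each of these disjoint edges (König's theorem).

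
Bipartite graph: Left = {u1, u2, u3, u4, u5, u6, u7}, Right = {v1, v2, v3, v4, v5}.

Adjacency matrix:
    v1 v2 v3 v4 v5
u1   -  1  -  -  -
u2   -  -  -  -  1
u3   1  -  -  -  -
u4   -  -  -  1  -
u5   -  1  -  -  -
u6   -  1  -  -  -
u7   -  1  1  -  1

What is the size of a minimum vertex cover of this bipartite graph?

5

The 5 edges u1–v2, u2–v5, u3–v1, u4–v4, u7–v3 form a matching, so any vertex cover needs at least 5 vertices (one per matched edge).
Conversely {u2, u3, u4, u7, v2} meets every edge and has exactly 5 vertices, so 5 is optimal.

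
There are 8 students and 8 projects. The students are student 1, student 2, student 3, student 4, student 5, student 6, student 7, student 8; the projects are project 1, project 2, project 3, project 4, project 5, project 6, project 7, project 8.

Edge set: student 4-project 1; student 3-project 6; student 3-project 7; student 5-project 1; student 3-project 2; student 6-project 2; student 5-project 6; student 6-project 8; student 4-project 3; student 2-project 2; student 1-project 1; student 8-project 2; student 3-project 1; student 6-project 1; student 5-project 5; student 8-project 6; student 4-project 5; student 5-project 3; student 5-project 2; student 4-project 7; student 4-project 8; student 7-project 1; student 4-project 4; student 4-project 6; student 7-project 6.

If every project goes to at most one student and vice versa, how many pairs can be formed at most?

7

One maximum matching: student 1-project 1, student 2-project 2, student 3-project 7, student 4-project 3, student 5-project 5, student 6-project 8, student 7-project 6.
The set {student 1, student 2, student 7, student 8} has only 3 neighbours ({project 1, project 2, project 6}), so by Hall's theorem at most 7 of the 8 students can be matched.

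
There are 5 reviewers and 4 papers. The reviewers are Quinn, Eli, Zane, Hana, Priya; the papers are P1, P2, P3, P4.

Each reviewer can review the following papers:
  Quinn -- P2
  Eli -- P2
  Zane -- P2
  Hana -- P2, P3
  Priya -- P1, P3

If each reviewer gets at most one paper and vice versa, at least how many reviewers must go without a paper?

For example, pair Quinn–P2, Hana–P3, Priya–P1.
The set {Quinn, Eli, Zane} has only 1 neighbour ({P2}), so by Hall's theorem at most 3 of the 5 reviewers can be matched.
That matches 3 of the 5, leaving 2 unmatched; no matching can do better.

2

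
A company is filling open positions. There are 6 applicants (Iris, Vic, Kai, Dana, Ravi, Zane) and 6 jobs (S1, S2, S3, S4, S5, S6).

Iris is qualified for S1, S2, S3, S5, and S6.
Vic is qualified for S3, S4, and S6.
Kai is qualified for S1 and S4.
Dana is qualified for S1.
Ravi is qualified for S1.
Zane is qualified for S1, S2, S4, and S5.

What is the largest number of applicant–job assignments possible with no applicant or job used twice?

5

One maximum matching: Iris→S6, Vic→S3, Kai→S4, Dana→S1, Zane→S2.
The set {Dana, Ravi} has only 1 neighbour ({S1}), so by Hall's theorem at most 5 of the 6 applicants can be matched.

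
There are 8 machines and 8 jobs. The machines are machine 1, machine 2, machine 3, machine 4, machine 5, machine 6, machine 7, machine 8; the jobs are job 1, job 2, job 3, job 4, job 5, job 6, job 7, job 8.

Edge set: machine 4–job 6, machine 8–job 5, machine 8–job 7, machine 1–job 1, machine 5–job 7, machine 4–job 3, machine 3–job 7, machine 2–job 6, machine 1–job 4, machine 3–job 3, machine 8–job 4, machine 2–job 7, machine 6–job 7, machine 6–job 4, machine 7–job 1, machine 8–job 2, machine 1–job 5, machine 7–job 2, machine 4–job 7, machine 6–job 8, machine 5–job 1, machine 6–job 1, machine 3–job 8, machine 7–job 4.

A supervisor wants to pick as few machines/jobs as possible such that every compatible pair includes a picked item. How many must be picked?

{machine 1, machine 2, machine 3, machine 4, machine 5, machine 6, machine 7, machine 8} is a vertex cover of size 8: every edge has an endpoint in this set.
No smaller cover exists because machine 1–job 5, machine 2–job 6, machine 3–job 8, machine 4–job 3, machine 5–job 7, machine 6–job 4, machine 7–job 1, machine 8–job 2 is a matching of size 8, and a cover must include an endpoint of each of these disjoint edges (König's theorem).

8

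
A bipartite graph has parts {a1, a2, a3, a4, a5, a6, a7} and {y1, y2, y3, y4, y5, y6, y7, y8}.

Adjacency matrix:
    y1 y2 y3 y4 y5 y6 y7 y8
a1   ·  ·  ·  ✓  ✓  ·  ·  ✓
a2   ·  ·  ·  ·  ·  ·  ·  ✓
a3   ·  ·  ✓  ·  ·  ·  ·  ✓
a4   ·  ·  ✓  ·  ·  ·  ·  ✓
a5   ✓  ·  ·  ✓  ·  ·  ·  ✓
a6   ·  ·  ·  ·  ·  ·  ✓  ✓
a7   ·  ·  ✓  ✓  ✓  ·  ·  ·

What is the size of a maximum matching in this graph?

6

One maximum matching: a1–y5, a2–y8, a3–y3, a5–y1, a6–y7, a7–y4.
The set {a2, a3, a4} has only 2 neighbours ({y3, y8}), so by Hall's theorem at most 6 of the 7 left vertices can be matched.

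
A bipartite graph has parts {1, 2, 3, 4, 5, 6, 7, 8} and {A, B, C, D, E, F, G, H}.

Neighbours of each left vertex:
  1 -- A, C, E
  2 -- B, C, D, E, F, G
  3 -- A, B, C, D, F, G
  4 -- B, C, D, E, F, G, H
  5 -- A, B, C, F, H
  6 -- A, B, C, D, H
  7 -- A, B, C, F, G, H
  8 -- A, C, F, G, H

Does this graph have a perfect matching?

For example, pair 1→C, 2→E, 3→B, 4→F, 5→H, 6→D, 7→A, 8→G.
Every left vertex is matched, so this is a perfect matching.

Yes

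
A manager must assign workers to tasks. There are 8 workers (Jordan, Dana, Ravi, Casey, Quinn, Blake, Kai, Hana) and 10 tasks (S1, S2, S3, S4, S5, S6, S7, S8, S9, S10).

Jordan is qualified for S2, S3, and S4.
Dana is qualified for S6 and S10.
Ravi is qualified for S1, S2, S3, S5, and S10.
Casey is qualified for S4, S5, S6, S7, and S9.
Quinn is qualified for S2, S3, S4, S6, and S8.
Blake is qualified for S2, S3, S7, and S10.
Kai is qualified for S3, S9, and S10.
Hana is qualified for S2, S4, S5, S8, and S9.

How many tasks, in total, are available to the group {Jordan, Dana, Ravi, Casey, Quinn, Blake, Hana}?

The union of neighbours of {Jordan, Dana, Ravi, Casey, Quinn, Blake, Hana} is {S1, S2, S3, S4, S5, S6, S7, S8, S9, S10}, which has 10 elements.
Since |N(S)| = 10 ≥ |S| = 7, Hall's condition holds for this subset.

10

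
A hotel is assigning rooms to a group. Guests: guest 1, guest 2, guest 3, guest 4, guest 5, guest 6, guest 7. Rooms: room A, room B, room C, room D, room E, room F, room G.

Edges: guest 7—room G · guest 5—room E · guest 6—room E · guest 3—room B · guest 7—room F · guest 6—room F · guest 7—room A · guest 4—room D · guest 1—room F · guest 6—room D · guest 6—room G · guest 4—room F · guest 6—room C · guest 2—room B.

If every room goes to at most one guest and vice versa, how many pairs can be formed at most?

6

A valid assignment of size 6: guest 1–room F, guest 2–room B, guest 4–room D, guest 5–room E, guest 6–room C, guest 7–room G.
The set {guest 2, guest 3} has only 1 neighbour ({room B}), so by Hall's theorem at most 6 of the 7 guests can be matched.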